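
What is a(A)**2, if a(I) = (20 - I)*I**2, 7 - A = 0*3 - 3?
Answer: 1000000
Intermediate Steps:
A = 10 (A = 7 - (0*3 - 3) = 7 - (0 - 3) = 7 - 1*(-3) = 7 + 3 = 10)
a(I) = I**2*(20 - I)
a(A)**2 = (10**2*(20 - 1*10))**2 = (100*(20 - 10))**2 = (100*10)**2 = 1000**2 = 1000000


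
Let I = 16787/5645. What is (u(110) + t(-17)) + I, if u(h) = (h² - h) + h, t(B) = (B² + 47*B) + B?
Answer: 65346372/5645 ≈ 11576.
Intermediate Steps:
t(B) = B² + 48*B
I = 16787/5645 (I = 16787*(1/5645) = 16787/5645 ≈ 2.9738)
u(h) = h²
(u(110) + t(-17)) + I = (110² - 17*(48 - 17)) + 16787/5645 = (12100 - 17*31) + 16787/5645 = (12100 - 527) + 16787/5645 = 11573 + 16787/5645 = 65346372/5645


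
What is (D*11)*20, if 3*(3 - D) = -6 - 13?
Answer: 6160/3 ≈ 2053.3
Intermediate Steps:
D = 28/3 (D = 3 - (-6 - 13)/3 = 3 - 1/3*(-19) = 3 + 19/3 = 28/3 ≈ 9.3333)
(D*11)*20 = ((28/3)*11)*20 = (308/3)*20 = 6160/3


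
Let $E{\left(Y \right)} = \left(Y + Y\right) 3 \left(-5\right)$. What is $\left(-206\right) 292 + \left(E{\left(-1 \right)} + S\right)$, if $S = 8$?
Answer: $-60114$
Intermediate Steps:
$E{\left(Y \right)} = - 30 Y$ ($E{\left(Y \right)} = 2 Y 3 \left(-5\right) = 6 Y \left(-5\right) = - 30 Y$)
$\left(-206\right) 292 + \left(E{\left(-1 \right)} + S\right) = \left(-206\right) 292 + \left(\left(-30\right) \left(-1\right) + 8\right) = -60152 + \left(30 + 8\right) = -60152 + 38 = -60114$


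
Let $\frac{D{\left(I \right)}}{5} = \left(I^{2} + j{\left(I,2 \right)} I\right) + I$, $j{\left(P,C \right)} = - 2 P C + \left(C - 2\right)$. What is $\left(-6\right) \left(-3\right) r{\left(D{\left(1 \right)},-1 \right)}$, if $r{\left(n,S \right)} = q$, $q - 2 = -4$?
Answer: $-36$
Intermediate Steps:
$q = -2$ ($q = 2 - 4 = -2$)
$j{\left(P,C \right)} = -2 + C - 2 C P$ ($j{\left(P,C \right)} = - 2 C P + \left(C - 2\right) = - 2 C P + \left(-2 + C\right) = -2 + C - 2 C P$)
$D{\left(I \right)} = - 15 I^{2} + 5 I$ ($D{\left(I \right)} = 5 \left(\left(I^{2} + \left(-2 + 2 - 4 I\right) I\right) + I\right) = 5 \left(\left(I^{2} + - 4 I I\right) + I\right) = 5 \left(\left(I^{2} - 4 I^{2}\right) + I\right) = 5 \left(- 3 I^{2} + I\right) = 5 \left(I - 3 I^{2}\right) = - 15 I^{2} + 5 I$)
$r{\left(n,S \right)} = -2$
$\left(-6\right) \left(-3\right) r{\left(D{\left(1 \right)},-1 \right)} = \left(-6\right) \left(-3\right) \left(-2\right) = 18 \left(-2\right) = -36$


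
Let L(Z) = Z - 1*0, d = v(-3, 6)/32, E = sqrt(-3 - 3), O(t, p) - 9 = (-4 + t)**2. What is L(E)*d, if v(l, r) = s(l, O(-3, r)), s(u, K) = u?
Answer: -3*I*sqrt(6)/32 ≈ -0.22964*I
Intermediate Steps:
O(t, p) = 9 + (-4 + t)**2
v(l, r) = l
E = I*sqrt(6) (E = sqrt(-6) = I*sqrt(6) ≈ 2.4495*I)
d = -3/32 ≈ -0.093750
L(Z) = Z (L(Z) = Z + 0 = Z)
L(E)*d = (I*sqrt(6))*(-3/32) = -3*I*sqrt(6)/32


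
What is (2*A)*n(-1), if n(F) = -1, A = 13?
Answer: -26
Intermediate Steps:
(2*A)*n(-1) = (2*13)*(-1) = 26*(-1) = -26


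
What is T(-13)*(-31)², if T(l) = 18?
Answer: 17298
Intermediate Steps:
T(-13)*(-31)² = 18*(-31)² = 18*961 = 17298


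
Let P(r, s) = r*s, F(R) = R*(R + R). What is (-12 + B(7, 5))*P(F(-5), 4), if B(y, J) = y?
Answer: -1000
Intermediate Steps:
F(R) = 2*R**2 (F(R) = R*(2*R) = 2*R**2)
(-12 + B(7, 5))*P(F(-5), 4) = (-12 + 7)*((2*(-5)**2)*4) = -5*2*25*4 = -250*4 = -5*200 = -1000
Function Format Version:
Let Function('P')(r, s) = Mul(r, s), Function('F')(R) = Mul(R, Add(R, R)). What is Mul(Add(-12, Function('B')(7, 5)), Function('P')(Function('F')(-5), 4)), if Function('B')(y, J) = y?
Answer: -1000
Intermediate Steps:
Function('F')(R) = Mul(2, Pow(R, 2)) (Function('F')(R) = Mul(R, Mul(2, R)) = Mul(2, Pow(R, 2)))
Mul(Add(-12, Function('B')(7, 5)), Function('P')(Function('F')(-5), 4)) = Mul(Add(-12, 7), Mul(Mul(2, Pow(-5, 2)), 4)) = Mul(-5, Mul(Mul(2, 25), 4)) = Mul(-5, Mul(50, 4)) = Mul(-5, 200) = -1000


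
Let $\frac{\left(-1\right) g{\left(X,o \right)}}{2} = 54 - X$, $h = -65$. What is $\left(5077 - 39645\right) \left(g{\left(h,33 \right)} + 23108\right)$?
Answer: $-790570160$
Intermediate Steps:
$g{\left(X,o \right)} = -108 + 2 X$ ($g{\left(X,o \right)} = - 2 \left(54 - X\right) = -108 + 2 X$)
$\left(5077 - 39645\right) \left(g{\left(h,33 \right)} + 23108\right) = \left(5077 - 39645\right) \left(\left(-108 + 2 \left(-65\right)\right) + 23108\right) = - 34568 \left(\left(-108 - 130\right) + 23108\right) = - 34568 \left(-238 + 23108\right) = \left(-34568\right) 22870 = -790570160$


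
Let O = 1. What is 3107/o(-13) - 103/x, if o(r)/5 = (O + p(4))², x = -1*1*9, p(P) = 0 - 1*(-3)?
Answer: 36203/720 ≈ 50.282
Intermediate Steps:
p(P) = 3 (p(P) = 0 + 3 = 3)
x = -9 (x = -1*9 = -9)
o(r) = 80 (o(r) = 5*(1 + 3)² = 5*4² = 5*16 = 80)
3107/o(-13) - 103/x = 3107/80 - 103/(-9) = 3107*(1/80) - 103*(-⅑) = 3107/80 + 103/9 = 36203/720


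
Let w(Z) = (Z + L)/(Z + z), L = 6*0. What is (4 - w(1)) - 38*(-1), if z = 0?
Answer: 41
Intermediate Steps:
L = 0
w(Z) = 1 (w(Z) = (Z + 0)/(Z + 0) = Z/Z = 1)
(4 - w(1)) - 38*(-1) = (4 - 1*1) - 38*(-1) = (4 - 1) + 38 = 3 + 38 = 41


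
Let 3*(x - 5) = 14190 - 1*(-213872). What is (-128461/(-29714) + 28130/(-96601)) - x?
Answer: -654637982136055/8611206342 ≈ -76022.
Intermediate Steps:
x = 228077/3 (x = 5 + (14190 - 1*(-213872))/3 = 5 + (14190 + 213872)/3 = 5 + (⅓)*228062 = 5 + 228062/3 = 228077/3 ≈ 76026.)
(-128461/(-29714) + 28130/(-96601)) - x = (-128461/(-29714) + 28130/(-96601)) - 1*228077/3 = (-128461*(-1/29714) + 28130*(-1/96601)) - 228077/3 = (128461/29714 - 28130/96601) - 228077/3 = 11573606241/2870402114 - 228077/3 = -654637982136055/8611206342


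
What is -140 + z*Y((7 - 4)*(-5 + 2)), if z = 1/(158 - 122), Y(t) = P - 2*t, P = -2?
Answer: -1256/9 ≈ -139.56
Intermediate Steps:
Y(t) = -2 - 2*t
z = 1/36 ≈ 0.027778
-140 + z*Y((7 - 4)*(-5 + 2)) = -140 + (-2 - 2*(7 - 4)*(-5 + 2))/36 = -140 + (-2 - 6*(-3))/36 = -140 + (-2 - 2*(-9))/36 = -140 + (-2 + 18)/36 = -140 + (1/36)*16 = -140 + 4/9 = -1256/9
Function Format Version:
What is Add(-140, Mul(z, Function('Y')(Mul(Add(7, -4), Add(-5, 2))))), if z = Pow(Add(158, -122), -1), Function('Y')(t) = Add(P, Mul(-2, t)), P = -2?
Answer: Rational(-1256, 9) ≈ -139.56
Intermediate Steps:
Function('Y')(t) = Add(-2, Mul(-2, t))
z = Rational(1, 36) (z = Pow(36, -1) = Rational(1, 36) ≈ 0.027778)
Add(-140, Mul(z, Function('Y')(Mul(Add(7, -4), Add(-5, 2))))) = Add(-140, Mul(Rational(1, 36), Add(-2, Mul(-2, Mul(Add(7, -4), Add(-5, 2)))))) = Add(-140, Mul(Rational(1, 36), Add(-2, Mul(-2, Mul(3, -3))))) = Add(-140, Mul(Rational(1, 36), Add(-2, Mul(-2, -9)))) = Add(-140, Mul(Rational(1, 36), Add(-2, 18))) = Add(-140, Mul(Rational(1, 36), 16)) = Add(-140, Rational(4, 9)) = Rational(-1256, 9)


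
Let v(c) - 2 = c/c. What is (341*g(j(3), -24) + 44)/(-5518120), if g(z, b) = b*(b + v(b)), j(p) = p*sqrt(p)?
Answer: -42977/1379530 ≈ -0.031153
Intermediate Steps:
v(c) = 3 (v(c) = 2 + c/c = 2 + 1 = 3)
j(p) = p**(3/2)
g(z, b) = b*(3 + b) (g(z, b) = b*(b + 3) = b*(3 + b))
(341*g(j(3), -24) + 44)/(-5518120) = (341*(-24*(3 - 24)) + 44)/(-5518120) = (341*(-24*(-21)) + 44)*(-1/5518120) = (341*504 + 44)*(-1/5518120) = (171864 + 44)*(-1/5518120) = 171908*(-1/5518120) = -42977/1379530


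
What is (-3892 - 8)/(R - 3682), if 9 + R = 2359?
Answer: 325/111 ≈ 2.9279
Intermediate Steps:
R = 2350 (R = -9 + 2359 = 2350)
(-3892 - 8)/(R - 3682) = (-3892 - 8)/(2350 - 3682) = -3900/(-1332) = -3900*(-1/1332) = 325/111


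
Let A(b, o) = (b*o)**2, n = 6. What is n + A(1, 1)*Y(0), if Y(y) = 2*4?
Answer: 14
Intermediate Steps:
Y(y) = 8
A(b, o) = b**2*o**2
n + A(1, 1)*Y(0) = 6 + (1**2*1**2)*8 = 6 + (1*1)*8 = 6 + 1*8 = 6 + 8 = 14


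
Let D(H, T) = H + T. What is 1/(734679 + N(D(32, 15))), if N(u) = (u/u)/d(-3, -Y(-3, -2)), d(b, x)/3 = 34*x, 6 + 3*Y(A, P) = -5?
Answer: 374/274769947 ≈ 1.3611e-6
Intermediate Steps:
Y(A, P) = -11/3 (Y(A, P) = -2 + (⅓)*(-5) = -2 - 5/3 = -11/3)
d(b, x) = 102*x (d(b, x) = 3*(34*x) = 102*x)
N(u) = 1/374 (N(u) = (u/u)/((102*(-1*(-11/3)))) = 1/(102*(11/3)) = 1/374)
1/(734679 + N(D(32, 15))) = 1/(734679 + 1/374) = 1/(274769947/374) = 374/274769947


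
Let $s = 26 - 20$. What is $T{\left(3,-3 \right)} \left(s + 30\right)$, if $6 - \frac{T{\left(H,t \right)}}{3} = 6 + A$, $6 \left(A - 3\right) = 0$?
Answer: $-324$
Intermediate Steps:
$A = 3$ ($A = 3 + \frac{1}{6} \cdot 0 = 3 + 0 = 3$)
$T{\left(H,t \right)} = -9$ ($T{\left(H,t \right)} = 18 - 3 \left(6 + 3\right) = 18 - 27 = -9$)
$s = 6$
$T{\left(3,-3 \right)} \left(s + 30\right) = - 9 \left(6 + 30\right) = \left(-9\right) 36 = -324$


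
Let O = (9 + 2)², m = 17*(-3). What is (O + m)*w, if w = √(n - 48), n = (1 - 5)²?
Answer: 280*I*√2 ≈ 395.98*I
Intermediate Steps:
n = 16 (n = (-4)² = 16)
m = -51
w = 4*I*√2 (w = √(16 - 48) = √(-32) = 4*I*√2 ≈ 5.6569*I)
O = 121 (O = 11² = 121)
(O + m)*w = (121 - 51)*(4*I*√2) = 70*(4*I*√2) = 280*I*√2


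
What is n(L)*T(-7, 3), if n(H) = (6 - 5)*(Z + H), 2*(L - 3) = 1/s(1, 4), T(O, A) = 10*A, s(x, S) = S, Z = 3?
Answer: 735/4 ≈ 183.75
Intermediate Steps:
L = 25/8 (L = 3 + (1/2)/4 = 3 + (1/2)*(1/4) = 3 + 1/8 = 25/8 ≈ 3.1250)
n(H) = 3 + H (n(H) = (6 - 5)*(3 + H) = 1*(3 + H) = 3 + H)
n(L)*T(-7, 3) = (3 + 25/8)*(10*3) = (49/8)*30 = 735/4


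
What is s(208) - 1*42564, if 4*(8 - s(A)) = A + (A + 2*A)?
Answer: -42764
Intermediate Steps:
s(A) = 8 - A (s(A) = 8 - (A + (A + 2*A))/4 = 8 - (A + 3*A)/4 = 8 - A)
s(208) - 1*42564 = (8 - 1*208) - 1*42564 = (8 - 208) - 42564 = -200 - 42564 = -42764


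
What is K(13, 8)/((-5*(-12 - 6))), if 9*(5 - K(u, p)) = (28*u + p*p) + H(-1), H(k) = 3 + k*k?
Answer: -43/90 ≈ -0.47778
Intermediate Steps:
H(k) = 3 + k²
K(u, p) = 41/9 - 28*u/9 - p²/9 (K(u, p) = 5 - ((28*u + p*p) + (3 + (-1)²))/9 = 5 - ((28*u + p²) + (3 + 1))/9 = 5 - ((p² + 28*u) + 4)/9 = 5 - (4 + p² + 28*u)/9 = 5 + (-4/9 - 28*u/9 - p²/9) = 41/9 - 28*u/9 - p²/9)
K(13, 8)/((-5*(-12 - 6))) = (41/9 - 28/9*13 - ⅑*8²)/((-5*(-12 - 6))) = (41/9 - 364/9 - ⅑*64)/((-5*(-18))) = (41/9 - 364/9 - 64/9)/90 = -43*1/90 = -43/90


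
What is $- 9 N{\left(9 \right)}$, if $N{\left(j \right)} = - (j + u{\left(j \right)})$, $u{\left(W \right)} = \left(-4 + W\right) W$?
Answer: $486$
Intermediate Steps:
$u{\left(W \right)} = W \left(-4 + W\right)$
$N{\left(j \right)} = - j - j \left(-4 + j\right)$ ($N{\left(j \right)} = - (j + j \left(-4 + j\right)) = - j - j \left(-4 + j\right)$)
$- 9 N{\left(9 \right)} = - 9 \cdot 9 \left(3 - 9\right) = - 9 \cdot 9 \left(-6\right) = \left(-9\right) \left(-54\right) = 486$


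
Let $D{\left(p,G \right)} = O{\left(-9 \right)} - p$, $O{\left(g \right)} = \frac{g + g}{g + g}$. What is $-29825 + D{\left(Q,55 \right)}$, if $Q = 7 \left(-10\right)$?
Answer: $-29754$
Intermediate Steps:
$O{\left(g \right)} = 1$ ($O{\left(g \right)} = \frac{2 g}{2 g} = 2 g \frac{1}{2 g} = 1$)
$Q = -70$
$D{\left(p,G \right)} = 1 - p$
$-29825 + D{\left(Q,55 \right)} = -29825 + \left(1 - -70\right) = -29825 + \left(1 + 70\right) = -29825 + 71 = -29754$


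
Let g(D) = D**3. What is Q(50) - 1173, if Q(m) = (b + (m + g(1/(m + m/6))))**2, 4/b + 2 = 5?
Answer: 377964779945928436/258506103515625 ≈ 1462.1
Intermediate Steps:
b = 4/3 (b = 4/(-2 + 5) = 4/3 ≈ 1.3333)
Q(m) = (4/3 + m + 216/(343*m**3))**2 (Q(m) = (4/3 + (m + (1/(m + m/6))**3))**2 = (4/3 + (m + (1/(7*m/6))**3))**2 = (4/3 + (m + (6/(7*m))**3))**2 = (4/3 + (m + 216/(343*m**3)))**2 = (4/3 + m + 216/(343*m**3))**2)
Q(50) - 1173 = (1/1058841)*(648 + 343*50**3*(4 + 3*50))**2/50**6 - 1173 = (1/1058841)*(1/15625000000)*(648 + 343*125000*(4 + 150))**2 - 1173 = (1/1058841)*(1/15625000000)*(648 + 343*125000*154)**2 - 1173 = (1/1058841)*(1/15625000000)*(648 + 6602750000)**2 - 1173 = (1/1058841)*(1/15625000000)*6602750648**2 - 1173 = (1/1058841)*(1/15625000000)*43596316119664419904 - 1173 = 681192439369756561/258506103515625 - 1173 = 377964779945928436/258506103515625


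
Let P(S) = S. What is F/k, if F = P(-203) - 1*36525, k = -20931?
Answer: 36728/20931 ≈ 1.7547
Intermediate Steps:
F = -36728 (F = -203 - 1*36525 = -203 - 36525 = -36728)
F/k = -36728/(-20931) = -36728*(-1/20931) = 36728/20931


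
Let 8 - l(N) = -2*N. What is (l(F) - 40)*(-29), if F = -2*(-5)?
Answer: 348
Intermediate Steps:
F = 10
l(N) = 8 + 2*N (l(N) = 8 - (-2)*N = 8 + 2*N)
(l(F) - 40)*(-29) = ((8 + 2*10) - 40)*(-29) = ((8 + 20) - 40)*(-29) = (28 - 40)*(-29) = -12*(-29) = 348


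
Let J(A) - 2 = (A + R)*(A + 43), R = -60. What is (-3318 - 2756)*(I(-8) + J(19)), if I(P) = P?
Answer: 15476552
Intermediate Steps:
J(A) = 2 + (-60 + A)*(43 + A) (J(A) = 2 + (A - 60)*(A + 43) = 2 + (-60 + A)*(43 + A))
(-3318 - 2756)*(I(-8) + J(19)) = (-3318 - 2756)*(-8 + (-2578 + 19² - 17*19)) = -6074*(-8 + (-2578 + 361 - 323)) = -6074*(-8 - 2540) = -6074*(-2548) = 15476552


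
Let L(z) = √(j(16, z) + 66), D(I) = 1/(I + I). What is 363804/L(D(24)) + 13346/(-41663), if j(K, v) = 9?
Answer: -13346/41663 + 121268*√3/5 ≈ 42008.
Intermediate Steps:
D(I) = 1/(2*I)
L(z) = 5*√3 (L(z) = √(9 + 66) = √75 = 5*√3)
363804/L(D(24)) + 13346/(-41663) = 363804/((5*√3)) + 13346/(-41663) = 363804*(√3/15) + 13346*(-1/41663) = 121268*√3/5 - 13346/41663 = -13346/41663 + 121268*√3/5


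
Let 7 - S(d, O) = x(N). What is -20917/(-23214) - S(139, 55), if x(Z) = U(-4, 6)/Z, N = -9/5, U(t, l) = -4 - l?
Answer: -37843/69642 ≈ -0.54339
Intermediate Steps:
N = -9/5 (N = -9*1/5 = -9/5 ≈ -1.8000)
x(Z) = -10/Z (x(Z) = (-4 - 1*6)/Z = (-4 - 6)/Z = -10/Z)
S(d, O) = 13/9 (S(d, O) = 7 - (-10)/(-9/5) = 7 - (-10)*(-5)/9 = 7 - 1*50/9 = 7 - 50/9 = 13/9)
-20917/(-23214) - S(139, 55) = -20917/(-23214) - 1*13/9 = -20917*(-1/23214) - 13/9 = 20917/23214 - 13/9 = -37843/69642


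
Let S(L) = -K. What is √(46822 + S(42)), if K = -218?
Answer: 56*√15 ≈ 216.89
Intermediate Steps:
S(L) = 218 (S(L) = -1*(-218) = 218)
√(46822 + S(42)) = √(46822 + 218) = √47040 = 56*√15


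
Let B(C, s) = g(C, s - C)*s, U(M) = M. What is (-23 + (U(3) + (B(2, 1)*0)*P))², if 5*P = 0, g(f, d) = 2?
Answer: 400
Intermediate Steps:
P = 0 (P = (⅕)*0 = 0)
B(C, s) = 2*s
(-23 + (U(3) + (B(2, 1)*0)*P))² = (-23 + (3 + ((2*1)*0)*0))² = (-23 + (3 + (2*0)*0))² = (-23 + (3 + 0*0))² = (-23 + (3 + 0))² = (-23 + 3)² = (-20)² = 400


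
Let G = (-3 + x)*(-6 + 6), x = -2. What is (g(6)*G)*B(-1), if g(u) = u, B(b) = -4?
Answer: 0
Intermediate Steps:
G = 0 (G = (-3 - 2)*(-6 + 6) = -5*0 = 0)
(g(6)*G)*B(-1) = (6*0)*(-4) = 0*(-4) = 0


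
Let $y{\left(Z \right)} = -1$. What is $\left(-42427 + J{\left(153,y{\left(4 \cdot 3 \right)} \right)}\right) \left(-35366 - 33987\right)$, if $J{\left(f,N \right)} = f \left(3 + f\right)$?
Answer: $1287122327$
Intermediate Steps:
$\left(-42427 + J{\left(153,y{\left(4 \cdot 3 \right)} \right)}\right) \left(-35366 - 33987\right) = \left(-42427 + 153 \left(3 + 153\right)\right) \left(-35366 - 33987\right) = \left(-42427 + 153 \cdot 156\right) \left(-69353\right) = \left(-42427 + 23868\right) \left(-69353\right) = \left(-18559\right) \left(-69353\right) = 1287122327$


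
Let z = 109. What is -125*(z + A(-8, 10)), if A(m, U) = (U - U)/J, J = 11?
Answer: -13625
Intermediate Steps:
A(m, U) = 0 (A(m, U) = (U - U)/11 = 0*(1/11) = 0)
-125*(z + A(-8, 10)) = -125*(109 + 0) = -125*109 = -13625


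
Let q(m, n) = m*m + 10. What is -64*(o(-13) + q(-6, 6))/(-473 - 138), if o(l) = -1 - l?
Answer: 3712/611 ≈ 6.0753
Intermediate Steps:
q(m, n) = 10 + m² (q(m, n) = m² + 10 = 10 + m²)
-64*(o(-13) + q(-6, 6))/(-473 - 138) = -64*((-1 - 1*(-13)) + (10 + (-6)²))/(-473 - 138) = -64*((-1 + 13) + (10 + 36))/(-611) = -64*(12 + 46)*(-1)/611 = -3712*(-1)/611 = -64*(-58/611) = 3712/611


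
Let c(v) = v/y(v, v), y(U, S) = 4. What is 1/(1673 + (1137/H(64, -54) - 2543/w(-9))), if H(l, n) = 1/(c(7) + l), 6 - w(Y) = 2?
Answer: 1/75795 ≈ 1.3193e-5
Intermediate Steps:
w(Y) = 4 (w(Y) = 6 - 1*2 = 6 - 2 = 4)
c(v) = v/4
H(l, n) = 1/(7/4 + l) (H(l, n) = 1/((¼)*7 + l) = 1/(7/4 + l))
1/(1673 + (1137/H(64, -54) - 2543/w(-9))) = 1/(1673 + (1137/((4/(7 + 4*64))) - 2543/4)) = 1/(1673 + (1137/((4/(7 + 256))) - 2543*¼)) = 1/(1673 + (1137/((4/263)) - 2543/4)) = 1/(1673 + (1137/((4*(1/263))) - 2543/4)) = 1/(1673 + (1137/(4/263) - 2543/4)) = 1/(1673 + (1137*(263/4) - 2543/4)) = 1/(1673 + (299031/4 - 2543/4)) = 1/(1673 + 74122) = 1/75795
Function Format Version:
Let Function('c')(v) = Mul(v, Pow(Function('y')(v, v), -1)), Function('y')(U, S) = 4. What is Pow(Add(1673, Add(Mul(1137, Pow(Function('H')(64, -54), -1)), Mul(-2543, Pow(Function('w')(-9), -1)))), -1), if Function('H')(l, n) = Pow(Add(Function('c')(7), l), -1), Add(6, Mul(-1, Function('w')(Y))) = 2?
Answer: Rational(1, 75795) ≈ 1.3193e-5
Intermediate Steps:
Function('w')(Y) = 4 (Function('w')(Y) = Add(6, Mul(-1, 2)) = Add(6, -2) = 4)
Function('c')(v) = Mul(Rational(1, 4), v) (Function('c')(v) = Mul(v, Pow(4, -1)) = Mul(v, Rational(1, 4)) = Mul(Rational(1, 4), v))
Function('H')(l, n) = Pow(Add(Rational(7, 4), l), -1) (Function('H')(l, n) = Pow(Add(Mul(Rational(1, 4), 7), l), -1) = Pow(Add(Rational(7, 4), l), -1))
Pow(Add(1673, Add(Mul(1137, Pow(Function('H')(64, -54), -1)), Mul(-2543, Pow(Function('w')(-9), -1)))), -1) = Pow(Add(1673, Add(Mul(1137, Pow(Mul(4, Pow(Add(7, Mul(4, 64)), -1)), -1)), Mul(-2543, Pow(4, -1)))), -1) = Pow(Add(1673, Add(Mul(1137, Pow(Mul(4, Pow(Add(7, 256), -1)), -1)), Mul(-2543, Rational(1, 4)))), -1) = Pow(Add(1673, Add(Mul(1137, Pow(Mul(4, Pow(263, -1)), -1)), Rational(-2543, 4))), -1) = Pow(Add(1673, Add(Mul(1137, Pow(Mul(4, Rational(1, 263)), -1)), Rational(-2543, 4))), -1) = Pow(Add(1673, Add(Mul(1137, Pow(Rational(4, 263), -1)), Rational(-2543, 4))), -1) = Pow(Add(1673, Add(Mul(1137, Rational(263, 4)), Rational(-2543, 4))), -1) = Pow(Add(1673, Add(Rational(299031, 4), Rational(-2543, 4))), -1) = Pow(Add(1673, 74122), -1) = Pow(75795, -1) = Rational(1, 75795)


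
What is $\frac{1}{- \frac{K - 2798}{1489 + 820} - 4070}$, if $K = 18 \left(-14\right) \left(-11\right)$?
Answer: $- \frac{2309}{9397604} \approx -0.0002457$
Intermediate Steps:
$K = 2772$ ($K = \left(-252\right) \left(-11\right) = 2772$)
$\frac{1}{- \frac{K - 2798}{1489 + 820} - 4070} = \frac{1}{- \frac{2772 - 2798}{1489 + 820} - 4070} = \frac{1}{- \frac{-26}{2309} - 4070} = \frac{1}{\left(-1\right) \left(- \frac{26}{2309}\right) - 4070} = \frac{1}{\frac{26}{2309} - 4070} = \frac{1}{- \frac{9397604}{2309}} = - \frac{2309}{9397604}$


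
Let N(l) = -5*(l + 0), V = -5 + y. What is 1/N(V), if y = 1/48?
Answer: 48/1195 ≈ 0.040167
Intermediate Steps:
y = 1/48 ≈ 0.020833
V = -239/48 (V = -5 + 1/48 = -239/48 ≈ -4.9792)
N(l) = -5*l
1/N(V) = 1/(-5*(-239/48)) = 1/(1195/48) = 48/1195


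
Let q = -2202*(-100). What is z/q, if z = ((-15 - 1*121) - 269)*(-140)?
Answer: 189/734 ≈ 0.25749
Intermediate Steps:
z = 56700 (z = ((-15 - 121) - 269)*(-140) = (-136 - 269)*(-140) = -405*(-140) = 56700)
q = 220200
z/q = 56700/220200 = 56700*(1/220200) = 189/734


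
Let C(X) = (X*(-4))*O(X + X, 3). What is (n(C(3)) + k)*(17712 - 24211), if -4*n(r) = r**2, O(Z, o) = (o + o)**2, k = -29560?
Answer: 495327784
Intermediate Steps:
O(Z, o) = 4*o**2 (O(Z, o) = (2*o)**2 = 4*o**2)
C(X) = -144*X (C(X) = (X*(-4))*(4*3**2) = (-4*X)*(4*9) = -4*X*36 = -144*X)
n(r) = -r**2/4
(n(C(3)) + k)*(17712 - 24211) = (-(-144*3)**2/4 - 29560)*(17712 - 24211) = (-1/4*(-432)**2 - 29560)*(-6499) = (-1/4*186624 - 29560)*(-6499) = (-46656 - 29560)*(-6499) = -76216*(-6499) = 495327784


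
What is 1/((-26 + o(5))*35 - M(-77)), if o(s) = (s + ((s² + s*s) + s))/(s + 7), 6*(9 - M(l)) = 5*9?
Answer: -2/1473 ≈ -0.0013578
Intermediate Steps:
M(l) = 3/2 (M(l) = 9 - 5*9/6 = 9 - ⅙*45 = 9 - 15/2 = 3/2)
o(s) = (2*s + 2*s²)/(7 + s) (o(s) = (s + ((s² + s²) + s))/(7 + s) = (s + (2*s² + s))/(7 + s) = (s + (s + 2*s²))/(7 + s) = (2*s + 2*s²)/(7 + s))
1/((-26 + o(5))*35 - M(-77)) = 1/((-26 + 2*5*(1 + 5)/(7 + 5))*35 - 1*3/2) = 1/((-26 + 2*5*6/12)*35 - 3/2) = 1/((-26 + 2*5*(1/12)*6)*35 - 3/2) = 1/((-26 + 5)*35 - 3/2) = 1/(-21*35 - 3/2) = 1/(-735 - 3/2) = 1/(-1473/2) = -2/1473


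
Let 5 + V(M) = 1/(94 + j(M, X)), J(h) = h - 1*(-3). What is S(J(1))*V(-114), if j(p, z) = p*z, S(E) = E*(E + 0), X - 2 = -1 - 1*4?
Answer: -8716/109 ≈ -79.963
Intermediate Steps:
X = -3 (X = 2 + (-1 - 1*4) = 2 + (-1 - 4) = 2 - 5 = -3)
J(h) = 3 + h (J(h) = h + 3 = 3 + h)
S(E) = E² (S(E) = E*E = E²)
V(M) = -5 + 1/(94 - 3*M) (V(M) = -5 + 1/(94 + M*(-3)) = -5 + 1/(94 - 3*M))
S(J(1))*V(-114) = (3 + 1)²*((-469 + 15*(-114))/(94 - 3*(-114))) = 4²*((-469 - 1710)/(94 + 342)) = 16*(-2179/436) = -8716/109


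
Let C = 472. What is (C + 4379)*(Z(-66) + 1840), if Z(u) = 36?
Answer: 9100476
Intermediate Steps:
(C + 4379)*(Z(-66) + 1840) = (472 + 4379)*(36 + 1840) = 4851*1876 = 9100476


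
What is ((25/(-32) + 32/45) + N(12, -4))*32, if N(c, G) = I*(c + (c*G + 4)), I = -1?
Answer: 45979/45 ≈ 1021.8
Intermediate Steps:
N(c, G) = -4 - c - G*c (N(c, G) = -(c + (c*G + 4)) = -(c + (G*c + 4)) = -(c + (4 + G*c)) = -(4 + c + G*c) = -4 - c - G*c)
((25/(-32) + 32/45) + N(12, -4))*32 = ((25/(-32) + 32/45) + (-4 - 1*12 - 1*(-4)*12))*32 = ((25*(-1/32) + 32*(1/45)) + (-4 - 12 + 48))*32 = ((-25/32 + 32/45) + 32)*32 = (-101/1440 + 32)*32 = (45979/1440)*32 = 45979/45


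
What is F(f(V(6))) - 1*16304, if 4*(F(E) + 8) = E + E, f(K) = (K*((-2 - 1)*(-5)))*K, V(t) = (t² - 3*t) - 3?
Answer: -29249/2 ≈ -14625.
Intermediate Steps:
V(t) = -3 + t² - 3*t
f(K) = 15*K² (f(K) = (K*(-3*(-5)))*K = (K*15)*K = (15*K)*K = 15*K²)
F(E) = -8 + E/2 (F(E) = -8 + (E + E)/4 = -8 + (2*E)/4 = -8 + E/2)
F(f(V(6))) - 1*16304 = (-8 + (15*(-3 + 6² - 3*6)²)/2) - 1*16304 = (-8 + (15*(-3 + 36 - 18)²)/2) - 16304 = (-8 + (15*15²)/2) - 16304 = (-8 + (15*225)/2) - 16304 = (-8 + (½)*3375) - 16304 = (-8 + 3375/2) - 16304 = 3359/2 - 16304 = -29249/2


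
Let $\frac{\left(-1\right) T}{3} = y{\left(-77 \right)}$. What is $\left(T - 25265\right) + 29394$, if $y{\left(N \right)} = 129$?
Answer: $3742$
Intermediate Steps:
$T = -387$ ($T = \left(-3\right) 129 = -387$)
$\left(T - 25265\right) + 29394 = \left(-387 - 25265\right) + 29394 = -25652 + 29394 = 3742$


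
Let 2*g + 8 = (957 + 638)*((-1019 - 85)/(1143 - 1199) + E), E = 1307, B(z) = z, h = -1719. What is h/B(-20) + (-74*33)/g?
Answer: 25462363011/296254180 ≈ 85.948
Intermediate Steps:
g = 14812709/14 (g = -4 + ((957 + 638)*((-1019 - 85)/(1143 - 1199) + 1307))/2 = -4 + (1595*(-1104/(-56) + 1307))/2 = -4 + (1595*(-1104*(-1/56) + 1307))/2 = -4 + (1595*(138/7 + 1307))/2 = -4 + (1595*(9287/7))/2 = -4 + (½)*(14812765/7) = -4 + 14812765/14 = 14812709/14 ≈ 1.0581e+6)
h/B(-20) + (-74*33)/g = -1719/(-20) + (-74*33)/(14812709/14) = -1719*(-1/20) - 2442*14/14812709 = 1719/20 - 34188/14812709 = 25462363011/296254180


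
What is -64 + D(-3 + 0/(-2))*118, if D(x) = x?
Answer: -418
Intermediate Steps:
-64 + D(-3 + 0/(-2))*118 = -64 + (-3 + 0/(-2))*118 = -64 + (-3 + 0*(-½))*118 = -64 + (-3 + 0)*118 = -64 - 3*118 = -64 - 354 = -418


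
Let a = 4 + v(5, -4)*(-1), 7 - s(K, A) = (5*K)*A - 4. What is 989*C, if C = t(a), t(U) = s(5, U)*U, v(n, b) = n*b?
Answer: -13980504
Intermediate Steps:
v(n, b) = b*n
s(K, A) = 11 - 5*A*K (s(K, A) = 7 - ((5*K)*A - 4) = 7 - (5*A*K - 4) = 7 - (-4 + 5*A*K) = 7 + (4 - 5*A*K) = 11 - 5*A*K)
a = 24 (a = 4 - 4*5*(-1) = 4 - 20*(-1) = 4 + 20 = 24)
t(U) = U*(11 - 25*U) (t(U) = (11 - 5*U*5)*U = (11 - 25*U)*U = U*(11 - 25*U))
C = -14136 (C = 24*(11 - 25*24) = 24*(11 - 600) = 24*(-589) = -14136)
989*C = 989*(-14136) = -13980504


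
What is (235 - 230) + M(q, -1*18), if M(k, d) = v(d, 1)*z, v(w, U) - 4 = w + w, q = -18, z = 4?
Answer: -123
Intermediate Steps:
v(w, U) = 4 + 2*w (v(w, U) = 4 + (w + w) = 4 + 2*w)
M(k, d) = 16 + 8*d (M(k, d) = (4 + 2*d)*4 = 16 + 8*d)
(235 - 230) + M(q, -1*18) = (235 - 230) + (16 + 8*(-1*18)) = 5 + (16 + 8*(-18)) = 5 + (16 - 144) = 5 - 128 = -123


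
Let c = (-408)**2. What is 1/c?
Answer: 1/166464 ≈ 6.0073e-6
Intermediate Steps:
c = 166464
1/c = 1/166464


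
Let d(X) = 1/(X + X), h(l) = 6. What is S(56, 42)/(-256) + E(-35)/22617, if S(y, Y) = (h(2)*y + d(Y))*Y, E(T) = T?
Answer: -91197535/1654272 ≈ -55.128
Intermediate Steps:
d(X) = 1/(2*X)
S(y, Y) = Y*(1/(2*Y) + 6*y) (S(y, Y) = (6*y + 1/(2*Y))*Y = (1/(2*Y) + 6*y)*Y = Y*(1/(2*Y) + 6*y))
S(56, 42)/(-256) + E(-35)/22617 = (½ + 6*42*56)/(-256) - 35/22617 = (½ + 14112)*(-1/256) - 35*1/22617 = (28225/2)*(-1/256) - 5/3231 = -28225/512 - 5/3231 = -91197535/1654272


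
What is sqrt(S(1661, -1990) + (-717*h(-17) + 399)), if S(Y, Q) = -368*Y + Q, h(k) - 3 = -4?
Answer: I*sqrt(612122) ≈ 782.38*I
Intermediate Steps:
h(k) = -1 (h(k) = 3 - 4 = -1)
S(Y, Q) = Q - 368*Y
sqrt(S(1661, -1990) + (-717*h(-17) + 399)) = sqrt((-1990 - 368*1661) + (-717*(-1) + 399)) = sqrt((-1990 - 611248) + (717 + 399)) = sqrt(-613238 + 1116) = sqrt(-612122) = I*sqrt(612122)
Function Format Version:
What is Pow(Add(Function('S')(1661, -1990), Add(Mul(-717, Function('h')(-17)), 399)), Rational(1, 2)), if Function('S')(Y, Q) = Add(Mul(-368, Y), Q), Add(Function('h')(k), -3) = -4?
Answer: Mul(I, Pow(612122, Rational(1, 2))) ≈ Mul(782.38, I)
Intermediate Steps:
Function('h')(k) = -1 (Function('h')(k) = Add(3, -4) = -1)
Function('S')(Y, Q) = Add(Q, Mul(-368, Y))
Pow(Add(Function('S')(1661, -1990), Add(Mul(-717, Function('h')(-17)), 399)), Rational(1, 2)) = Pow(Add(Add(-1990, Mul(-368, 1661)), Add(Mul(-717, -1), 399)), Rational(1, 2)) = Pow(Add(Add(-1990, -611248), Add(717, 399)), Rational(1, 2)) = Pow(Add(-613238, 1116), Rational(1, 2)) = Pow(-612122, Rational(1, 2)) = Mul(I, Pow(612122, Rational(1, 2)))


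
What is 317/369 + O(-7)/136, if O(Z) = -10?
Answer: 19711/25092 ≈ 0.78555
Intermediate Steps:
317/369 + O(-7)/136 = 317/369 - 10/136 = 317*(1/369) - 10*1/136 = 317/369 - 5/68 = 19711/25092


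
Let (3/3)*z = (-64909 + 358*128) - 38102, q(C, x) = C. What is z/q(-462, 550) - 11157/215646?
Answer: 1027249439/8302371 ≈ 123.73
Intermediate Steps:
z = -57187 (z = (-64909 + 358*128) - 38102 = (-64909 + 45824) - 38102 = -19085 - 38102 = -57187)
z/q(-462, 550) - 11157/215646 = -57187/(-462) - 11157/215646 = -57187*(-1/462) - 11157*1/215646 = 57187/462 - 3719/71882 = 1027249439/8302371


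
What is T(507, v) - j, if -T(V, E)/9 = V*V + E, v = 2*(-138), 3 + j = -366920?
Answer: -1944034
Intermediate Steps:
j = -366923 (j = -3 - 366920 = -366923)
v = -276
T(V, E) = -9*E - 9*V**2 (T(V, E) = -9*(V*V + E) = -9*(V**2 + E) = -9*(E + V**2) = -9*E - 9*V**2)
T(507, v) - j = (-9*(-276) - 9*507**2) - 1*(-366923) = (2484 - 9*257049) + 366923 = (2484 - 2313441) + 366923 = -2310957 + 366923 = -1944034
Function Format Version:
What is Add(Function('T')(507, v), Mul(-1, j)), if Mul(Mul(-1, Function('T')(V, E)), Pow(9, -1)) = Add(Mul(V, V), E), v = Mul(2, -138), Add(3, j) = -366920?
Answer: -1944034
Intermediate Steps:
j = -366923 (j = Add(-3, -366920) = -366923)
v = -276
Function('T')(V, E) = Add(Mul(-9, E), Mul(-9, Pow(V, 2))) (Function('T')(V, E) = Mul(-9, Add(Mul(V, V), E)) = Mul(-9, Add(Pow(V, 2), E)) = Mul(-9, Add(E, Pow(V, 2))) = Add(Mul(-9, E), Mul(-9, Pow(V, 2))))
Add(Function('T')(507, v), Mul(-1, j)) = Add(Add(Mul(-9, -276), Mul(-9, Pow(507, 2))), Mul(-1, -366923)) = Add(Add(2484, Mul(-9, 257049)), 366923) = Add(Add(2484, -2313441), 366923) = Add(-2310957, 366923) = -1944034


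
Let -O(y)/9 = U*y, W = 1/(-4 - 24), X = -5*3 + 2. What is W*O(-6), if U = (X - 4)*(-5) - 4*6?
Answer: -1647/14 ≈ -117.64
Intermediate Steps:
X = -13 (X = -15 + 2 = -13)
W = -1/28 (W = 1/(-28) = -1/28 ≈ -0.035714)
U = 61 (U = (-13 - 4)*(-5) - 4*6 = -17*(-5) - 24 = 85 - 24 = 61)
O(y) = -549*y
W*O(-6) = -(-549)*(-6)/28 = -1/28*3294 = -1647/14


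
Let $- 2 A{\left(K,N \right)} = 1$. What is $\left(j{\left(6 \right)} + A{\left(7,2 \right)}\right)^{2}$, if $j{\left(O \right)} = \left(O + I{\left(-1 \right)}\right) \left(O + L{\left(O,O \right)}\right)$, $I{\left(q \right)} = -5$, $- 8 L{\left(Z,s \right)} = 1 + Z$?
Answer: $\frac{1369}{64} \approx 21.391$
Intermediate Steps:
$A{\left(K,N \right)} = - \frac{1}{2}$ ($A{\left(K,N \right)} = \left(- \frac{1}{2}\right) 1 = - \frac{1}{2}$)
$L{\left(Z,s \right)} = - \frac{1}{8} - \frac{Z}{8}$ ($L{\left(Z,s \right)} = - \frac{1 + Z}{8} = - \frac{1}{8} - \frac{Z}{8}$)
$j{\left(O \right)} = \left(-5 + O\right) \left(- \frac{1}{8} + \frac{7 O}{8}\right)$ ($j{\left(O \right)} = \left(O - 5\right) \left(O - \left(\frac{1}{8} + \frac{O}{8}\right)\right) = \left(-5 + O\right) \left(- \frac{1}{8} + \frac{7 O}{8}\right)$)
$\left(j{\left(6 \right)} + A{\left(7,2 \right)}\right)^{2} = \left(\left(\frac{5}{8} - 27 + \frac{7 \cdot 6^{2}}{8}\right) - \frac{1}{2}\right)^{2} = \left(\left(\frac{5}{8} - 27 + \frac{7}{8} \cdot 36\right) - \frac{1}{2}\right)^{2} = \left(\left(\frac{5}{8} - 27 + \frac{63}{2}\right) - \frac{1}{2}\right)^{2} = \left(\frac{41}{8} - \frac{1}{2}\right)^{2} = \left(\frac{37}{8}\right)^{2} = \frac{1369}{64}$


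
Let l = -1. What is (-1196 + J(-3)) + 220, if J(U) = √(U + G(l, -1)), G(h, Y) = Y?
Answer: -976 + 2*I ≈ -976.0 + 2.0*I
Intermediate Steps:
J(U) = √(-1 + U) (J(U) = √(U - 1) = √(-1 + U))
(-1196 + J(-3)) + 220 = (-1196 + √(-1 - 3)) + 220 = (-1196 + √(-4)) + 220 = (-1196 + 2*I) + 220 = -976 + 2*I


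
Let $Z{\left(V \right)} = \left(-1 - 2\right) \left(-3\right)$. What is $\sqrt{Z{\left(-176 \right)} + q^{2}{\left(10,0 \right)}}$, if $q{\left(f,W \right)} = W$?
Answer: $3$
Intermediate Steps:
$Z{\left(V \right)} = 9$ ($Z{\left(V \right)} = \left(-3\right) \left(-3\right) = 9$)
$\sqrt{Z{\left(-176 \right)} + q^{2}{\left(10,0 \right)}} = \sqrt{9 + 0^{2}} = \sqrt{9 + 0} = \sqrt{9} = 3$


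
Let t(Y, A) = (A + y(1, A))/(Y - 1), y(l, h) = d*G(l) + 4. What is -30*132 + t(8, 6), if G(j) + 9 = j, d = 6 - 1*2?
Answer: -27742/7 ≈ -3963.1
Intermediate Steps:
d = 4 (d = 6 - 2 = 4)
G(j) = -9 + j
y(l, h) = -32 + 4*l (y(l, h) = 4*(-9 + l) + 4 = (-36 + 4*l) + 4 = -32 + 4*l)
t(Y, A) = (-28 + A)/(-1 + Y) (t(Y, A) = (A + (-32 + 4*1))/(Y - 1) = (A + (-32 + 4))/(-1 + Y) = (A - 28)/(-1 + Y) = (-28 + A)/(-1 + Y))
-30*132 + t(8, 6) = -30*132 + (-28 + 6)/(-1 + 8) = -3960 - 22/7 = -27742/7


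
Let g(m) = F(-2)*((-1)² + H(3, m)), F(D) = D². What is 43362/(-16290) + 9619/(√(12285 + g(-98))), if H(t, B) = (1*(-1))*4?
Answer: -2409/905 + 9619*√12273/12273 ≈ 84.165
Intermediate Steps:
H(t, B) = -4 (H(t, B) = -1*4 = -4)
g(m) = -12 (g(m) = (-2)²*((-1)² - 4) = 4*(1 - 4) = 4*(-3) = -12)
43362/(-16290) + 9619/(√(12285 + g(-98))) = 43362/(-16290) + 9619/(√(12285 - 12)) = 43362*(-1/16290) + 9619/(√12273) = -2409/905 + 9619*(√12273/12273) = -2409/905 + 9619*√12273/12273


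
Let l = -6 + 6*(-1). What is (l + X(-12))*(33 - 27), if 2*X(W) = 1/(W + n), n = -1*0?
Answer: -289/4 ≈ -72.250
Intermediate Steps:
n = 0
X(W) = 1/(2*W) (X(W) = 1/(2*(W + 0)) = 1/(2*W))
l = -12 (l = -6 - 6 = -12)
(l + X(-12))*(33 - 27) = (-12 + (½)/(-12))*(33 - 27) = (-12 + (½)*(-1/12))*6 = (-12 - 1/24)*6 = -289/24*6 = -289/4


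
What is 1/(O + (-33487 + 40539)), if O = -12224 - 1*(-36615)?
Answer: 1/31443 ≈ 3.1804e-5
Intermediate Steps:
O = 24391 (O = -12224 + 36615 = 24391)
1/(O + (-33487 + 40539)) = 1/(24391 + (-33487 + 40539)) = 1/(24391 + 7052) = 1/31443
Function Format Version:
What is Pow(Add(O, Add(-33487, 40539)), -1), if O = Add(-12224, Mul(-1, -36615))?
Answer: Rational(1, 31443) ≈ 3.1804e-5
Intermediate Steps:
O = 24391 (O = Add(-12224, 36615) = 24391)
Pow(Add(O, Add(-33487, 40539)), -1) = Pow(Add(24391, Add(-33487, 40539)), -1) = Pow(Add(24391, 7052), -1) = Pow(31443, -1) = Rational(1, 31443)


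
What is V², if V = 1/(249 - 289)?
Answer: 1/1600 ≈ 0.00062500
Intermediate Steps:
V = -1/40 (V = 1/(-40) = -1/40 ≈ -0.025000)
V² = (-1/40)² = 1/1600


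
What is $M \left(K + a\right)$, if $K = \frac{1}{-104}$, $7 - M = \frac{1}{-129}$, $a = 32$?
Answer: $\frac{125317}{559} \approx 224.18$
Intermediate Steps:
$M = \frac{904}{129}$ ($M = 7 - \frac{1}{-129} = 7 - - \frac{1}{129} = 7 + \frac{1}{129} = \frac{904}{129} \approx 7.0078$)
$K = - \frac{1}{104} \approx -0.0096154$
$M \left(K + a\right) = \frac{904 \left(- \frac{1}{104} + 32\right)}{129} = \frac{904}{129} \cdot \frac{3327}{104} = \frac{125317}{559}$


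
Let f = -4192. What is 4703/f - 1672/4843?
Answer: -29785653/20301856 ≈ -1.4671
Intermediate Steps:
4703/f - 1672/4843 = 4703/(-4192) - 1672/4843 = 4703*(-1/4192) - 1672*1/4843 = -4703/4192 - 1672/4843 = -29785653/20301856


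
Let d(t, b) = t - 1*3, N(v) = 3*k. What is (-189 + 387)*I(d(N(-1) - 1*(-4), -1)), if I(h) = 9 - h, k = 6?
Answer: -1980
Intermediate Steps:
N(v) = 18 (N(v) = 3*6 = 18)
d(t, b) = -3 + t (d(t, b) = t - 3 = -3 + t)
(-189 + 387)*I(d(N(-1) - 1*(-4), -1)) = (-189 + 387)*(9 - (-3 + (18 - 1*(-4)))) = 198*(9 - (-3 + (18 + 4))) = 198*(9 - (-3 + 22)) = 198*(9 - 1*19) = 198*(9 - 19) = 198*(-10) = -1980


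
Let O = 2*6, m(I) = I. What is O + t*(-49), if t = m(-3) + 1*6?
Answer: -135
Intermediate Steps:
t = 3 (t = -3 + 1*6 = -3 + 6 = 3)
O = 12
O + t*(-49) = 12 + 3*(-49) = 12 - 147 = -135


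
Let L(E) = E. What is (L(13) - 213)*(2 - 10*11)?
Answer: 21600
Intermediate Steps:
(L(13) - 213)*(2 - 10*11) = (13 - 213)*(2 - 10*11) = -200*(2 - 110) = -200*(-108) = 21600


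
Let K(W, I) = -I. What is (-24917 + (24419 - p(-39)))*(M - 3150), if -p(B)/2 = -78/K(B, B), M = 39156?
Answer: -18075012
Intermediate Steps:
p(B) = -156/B (p(B) = -(-156)/((-B)) = -(-156)*(-1/B) = -156/B)
(-24917 + (24419 - p(-39)))*(M - 3150) = (-24917 + (24419 - (-156)/(-39)))*(39156 - 3150) = (-24917 + (24419 - (-156)*(-1)/39))*36006 = (-24917 + (24419 - 1*4))*36006 = (-24917 + (24419 - 4))*36006 = (-24917 + 24415)*36006 = -502*36006 = -18075012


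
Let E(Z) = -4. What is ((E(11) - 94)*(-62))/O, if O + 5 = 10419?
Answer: 3038/5207 ≈ 0.58345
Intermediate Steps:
O = 10414 (O = -5 + 10419 = 10414)
((E(11) - 94)*(-62))/O = ((-4 - 94)*(-62))/10414 = -98*(-62)*(1/10414) = 6076*(1/10414) = 3038/5207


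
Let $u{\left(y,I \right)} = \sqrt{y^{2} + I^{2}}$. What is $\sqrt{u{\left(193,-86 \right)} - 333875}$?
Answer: $\sqrt{-333875 + \sqrt{44645}} \approx 577.64 i$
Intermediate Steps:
$u{\left(y,I \right)} = \sqrt{I^{2} + y^{2}}$
$\sqrt{u{\left(193,-86 \right)} - 333875} = \sqrt{\sqrt{\left(-86\right)^{2} + 193^{2}} - 333875} = \sqrt{\sqrt{7396 + 37249} - 333875} = \sqrt{\sqrt{44645} - 333875} = \sqrt{-333875 + \sqrt{44645}}$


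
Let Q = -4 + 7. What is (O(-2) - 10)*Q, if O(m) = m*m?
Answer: -18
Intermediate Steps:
O(m) = m²
Q = 3
(O(-2) - 10)*Q = ((-2)² - 10)*3 = (4 - 10)*3 = -6*3 = -18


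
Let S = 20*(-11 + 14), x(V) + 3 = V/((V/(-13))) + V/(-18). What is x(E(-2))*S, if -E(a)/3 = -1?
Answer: -970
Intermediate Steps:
E(a) = 3 (E(a) = -3*(-1) = 3)
x(V) = -16 - V/18 (x(V) = -3 + (V/((V/(-13))) + V/(-18)) = -3 + (V/((V*(-1/13))) + V*(-1/18)) = -3 + (V/((-V/13)) - V/18) = -3 + (V*(-13/V) - V/18) = -3 + (-13 - V/18) = -16 - V/18)
S = 60 (S = 20*3 = 60)
x(E(-2))*S = (-16 - 1/18*3)*60 = (-16 - 1/6)*60 = -97/6*60 = -970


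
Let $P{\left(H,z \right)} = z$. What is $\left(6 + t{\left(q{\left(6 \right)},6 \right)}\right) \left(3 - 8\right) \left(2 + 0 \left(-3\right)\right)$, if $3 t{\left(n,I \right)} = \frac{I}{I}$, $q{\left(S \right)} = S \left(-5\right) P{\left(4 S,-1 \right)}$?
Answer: $- \frac{190}{3} \approx -63.333$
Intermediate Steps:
$q{\left(S \right)} = 5 S$ ($q{\left(S \right)} = S \left(-5\right) \left(-1\right) = - 5 S \left(-1\right) = 5 S$)
$t{\left(n,I \right)} = \frac{1}{3}$ ($t{\left(n,I \right)} = \frac{I \frac{1}{I}}{3} = \frac{1}{3} \cdot 1 = \frac{1}{3}$)
$\left(6 + t{\left(q{\left(6 \right)},6 \right)}\right) \left(3 - 8\right) \left(2 + 0 \left(-3\right)\right) = \left(6 + \frac{1}{3}\right) \left(3 - 8\right) \left(2 + 0 \left(-3\right)\right) = \frac{19 \left(3 - 8\right) \left(2 + 0\right)}{3} = \frac{19 \left(\left(-5\right) 2\right)}{3} = \frac{19}{3} \left(-10\right) = - \frac{190}{3}$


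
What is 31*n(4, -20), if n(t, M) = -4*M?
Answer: 2480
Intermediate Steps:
31*n(4, -20) = 31*(-4*(-20)) = 31*80 = 2480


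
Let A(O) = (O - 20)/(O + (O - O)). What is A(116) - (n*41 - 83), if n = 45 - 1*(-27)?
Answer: -83177/29 ≈ -2868.2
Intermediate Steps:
n = 72 (n = 45 + 27 = 72)
A(O) = (-20 + O)/O (A(O) = (-20 + O)/(O + 0) = (-20 + O)/O)
A(116) - (n*41 - 83) = (-20 + 116)/116 - (72*41 - 83) = (1/116)*96 - (2952 - 83) = 24/29 - 1*2869 = 24/29 - 2869 = -83177/29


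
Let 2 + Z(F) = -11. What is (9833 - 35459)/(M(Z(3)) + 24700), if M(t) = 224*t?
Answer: -12813/10894 ≈ -1.1762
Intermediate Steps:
Z(F) = -13 (Z(F) = -2 - 11 = -13)
(9833 - 35459)/(M(Z(3)) + 24700) = (9833 - 35459)/(224*(-13) + 24700) = -25626/(-2912 + 24700) = -25626/21788 = -25626*1/21788 = -12813/10894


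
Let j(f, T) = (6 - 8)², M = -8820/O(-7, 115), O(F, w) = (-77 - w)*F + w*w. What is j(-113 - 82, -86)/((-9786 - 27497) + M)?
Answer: -58276/543184847 ≈ -0.00010729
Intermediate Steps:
O(F, w) = w² + F*(-77 - w) (O(F, w) = F*(-77 - w) + w² = w² + F*(-77 - w))
M = -8820/14569 (M = -8820/(115² - 77*(-7) - 1*(-7)*115) = -8820/(13225 + 539 + 805) = -8820/14569 ≈ -0.60540)
j(f, T) = 4 (j(f, T) = (-2)² = 4)
j(-113 - 82, -86)/((-9786 - 27497) + M) = 4/((-9786 - 27497) - 8820/14569) = 4/(-37283 - 8820/14569) = 4/(-543184847/14569) = 4*(-14569/543184847) = -58276/543184847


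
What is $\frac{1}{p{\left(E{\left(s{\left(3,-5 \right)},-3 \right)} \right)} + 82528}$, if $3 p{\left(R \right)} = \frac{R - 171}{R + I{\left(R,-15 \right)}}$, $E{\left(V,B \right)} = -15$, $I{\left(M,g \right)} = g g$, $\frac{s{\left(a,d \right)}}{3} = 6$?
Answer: $\frac{105}{8665409} \approx 1.2117 \cdot 10^{-5}$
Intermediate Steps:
$s{\left(a,d \right)} = 18$ ($s{\left(a,d \right)} = 3 \cdot 6 = 18$)
$I{\left(M,g \right)} = g^{2}$
$p{\left(R \right)} = \frac{-171 + R}{3 \left(225 + R\right)}$ ($p{\left(R \right)} = \frac{\left(R - 171\right) \frac{1}{R + \left(-15\right)^{2}}}{3} = \frac{\left(-171 + R\right) \frac{1}{R + 225}}{3} = \frac{\left(-171 + R\right) \frac{1}{225 + R}}{3} = \frac{\frac{1}{225 + R} \left(-171 + R\right)}{3} = \frac{-171 + R}{3 \left(225 + R\right)}$)
$\frac{1}{p{\left(E{\left(s{\left(3,-5 \right)},-3 \right)} \right)} + 82528} = \frac{1}{\frac{-171 - 15}{3 \left(225 - 15\right)} + 82528} = \frac{1}{\frac{1}{3} \cdot \frac{1}{210} \left(-186\right) + 82528} = \frac{1}{- \frac{31}{105} + 82528} = \frac{1}{\frac{8665409}{105}} = \frac{105}{8665409}$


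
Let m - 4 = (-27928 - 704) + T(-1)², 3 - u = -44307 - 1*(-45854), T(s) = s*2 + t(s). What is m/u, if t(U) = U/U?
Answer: 28627/1544 ≈ 18.541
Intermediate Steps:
t(U) = 1
T(s) = 1 + 2*s (T(s) = s*2 + 1 = 2*s + 1 = 1 + 2*s)
u = -1544 (u = 3 - (-44307 - 1*(-45854)) = 3 - (-44307 + 45854) = 3 - 1*1547 = 3 - 1547 = -1544)
m = -28627 (m = 4 + ((-27928 - 704) + (1 + 2*(-1))²) = 4 + (-28632 + (1 - 2)²) = 4 + (-28632 + (-1)²) = 4 + (-28632 + 1) = 4 - 28631 = -28627)
m/u = -28627/(-1544) = -28627*(-1/1544) = 28627/1544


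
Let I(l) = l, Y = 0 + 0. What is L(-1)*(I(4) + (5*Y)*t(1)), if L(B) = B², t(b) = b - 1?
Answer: 4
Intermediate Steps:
t(b) = -1 + b
Y = 0
L(-1)*(I(4) + (5*Y)*t(1)) = (-1)²*(4 + (5*0)*(-1 + 1)) = 1*(4 + 0*0) = 1*(4 + 0) = 1*4 = 4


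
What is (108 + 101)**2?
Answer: 43681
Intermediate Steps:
(108 + 101)**2 = 209**2 = 43681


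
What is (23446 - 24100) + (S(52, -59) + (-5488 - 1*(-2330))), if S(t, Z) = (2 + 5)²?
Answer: -3763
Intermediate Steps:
S(t, Z) = 49 (S(t, Z) = 7² = 49)
(23446 - 24100) + (S(52, -59) + (-5488 - 1*(-2330))) = (23446 - 24100) + (49 + (-5488 - 1*(-2330))) = -654 + (49 + (-5488 + 2330)) = -654 + (49 - 3158) = -654 - 3109 = -3763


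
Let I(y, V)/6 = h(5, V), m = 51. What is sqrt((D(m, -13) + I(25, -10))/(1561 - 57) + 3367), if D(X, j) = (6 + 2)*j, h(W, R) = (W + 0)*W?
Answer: sqrt(119004329)/188 ≈ 58.026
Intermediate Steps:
h(W, R) = W**2 (h(W, R) = W*W = W**2)
D(X, j) = 8*j
I(y, V) = 150 (I(y, V) = 6*5**2 = 6*25 = 150)
sqrt((D(m, -13) + I(25, -10))/(1561 - 57) + 3367) = sqrt((8*(-13) + 150)/(1561 - 57) + 3367) = sqrt((-104 + 150)/1504 + 3367) = sqrt(46*(1/1504) + 3367) = sqrt(23/752 + 3367) = sqrt(2532007/752) = sqrt(119004329)/188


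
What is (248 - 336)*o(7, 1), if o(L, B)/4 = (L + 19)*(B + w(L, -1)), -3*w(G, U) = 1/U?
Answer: -36608/3 ≈ -12203.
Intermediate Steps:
w(G, U) = -1/(3*U)
o(L, B) = 4*(19 + L)*(1/3 + B) (o(L, B) = 4*((L + 19)*(B - 1/3/(-1))) = 4*((19 + L)*(B - 1/3*(-1))) = 4*((19 + L)*(B + 1/3)) = 4*((19 + L)*(1/3 + B)) = 4*(19 + L)*(1/3 + B))
(248 - 336)*o(7, 1) = (248 - 336)*(76/3 + 76*1 + (4/3)*7 + 4*1*7) = -88*(76/3 + 76 + 28/3 + 28) = -88*416/3 = -36608/3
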